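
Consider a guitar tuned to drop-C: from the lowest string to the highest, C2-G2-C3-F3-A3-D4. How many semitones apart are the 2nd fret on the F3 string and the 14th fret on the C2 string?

F3 at fret 2 → G3 (MIDI 55); C2 at fret 14 → D3 (MIDI 50).
55 − 50 = 5, so the two pitches are 5 semitones apart, with G3 the higher.

5 semitones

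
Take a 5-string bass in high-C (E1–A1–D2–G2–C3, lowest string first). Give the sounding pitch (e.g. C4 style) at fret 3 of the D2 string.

F2

Each fret is one semitone, so D2 + 3 = F2.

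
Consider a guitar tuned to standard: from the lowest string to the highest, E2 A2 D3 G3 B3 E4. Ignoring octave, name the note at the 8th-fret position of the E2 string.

C

The open E2 string plus 8 semitones: E–F–F#–G–G#–A–A#–B–C.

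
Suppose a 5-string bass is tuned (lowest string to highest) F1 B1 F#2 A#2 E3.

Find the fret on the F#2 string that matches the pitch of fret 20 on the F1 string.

Fret 20 on F1 is MIDI 29 + 20 = 49 (C#3). On the F#2 string (open MIDI 42), that pitch is 49 − 42 = fret 7.

7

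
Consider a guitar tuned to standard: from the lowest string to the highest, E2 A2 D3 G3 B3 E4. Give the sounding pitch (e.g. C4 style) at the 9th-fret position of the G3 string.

G3 is MIDI 55. Adding 9 gives 64, which is E4.

E4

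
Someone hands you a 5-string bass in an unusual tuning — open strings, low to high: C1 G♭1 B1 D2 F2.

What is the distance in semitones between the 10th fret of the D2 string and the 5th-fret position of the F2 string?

D2 at fret 10 → C3 (MIDI 48); F2 at fret 5 → B♭2 (MIDI 46).
48 − 46 = 2, so the two pitches are 2 semitones apart, with C3 the higher.

2 semitones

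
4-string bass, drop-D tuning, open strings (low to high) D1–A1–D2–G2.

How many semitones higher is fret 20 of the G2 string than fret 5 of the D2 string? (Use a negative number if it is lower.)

20 semitones

G2 at fret 20 → D#4 (MIDI 63); D2 at fret 5 → G2 (MIDI 43).
63 − 43 = 20, so the two pitches are 20 semitones apart.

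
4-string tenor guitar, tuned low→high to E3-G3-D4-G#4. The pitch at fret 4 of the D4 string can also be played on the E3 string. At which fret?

14

D4 at fret 4 is D4 + 4 semitones = F#4.
The open E3 string is 10 semitones below the open D4, so the same pitch on the E3 string lies at fret 4 + 10 = 14.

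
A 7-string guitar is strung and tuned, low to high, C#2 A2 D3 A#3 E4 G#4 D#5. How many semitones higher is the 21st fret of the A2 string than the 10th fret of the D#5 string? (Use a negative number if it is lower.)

A2 at fret 21 → F#4 (MIDI 66); D#5 at fret 10 → C#6 (MIDI 85).
66 − 85 = -19, so the two pitches are 19 semitones apart.

-19 semitones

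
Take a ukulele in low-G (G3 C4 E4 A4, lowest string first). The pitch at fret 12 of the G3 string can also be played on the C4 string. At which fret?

7

G3 at fret 12 is G3 + 12 semitones = G4.
The open C4 string is 5 semitones above the open G3, so the same pitch on the C4 string lies at fret 12 − 5 = 7.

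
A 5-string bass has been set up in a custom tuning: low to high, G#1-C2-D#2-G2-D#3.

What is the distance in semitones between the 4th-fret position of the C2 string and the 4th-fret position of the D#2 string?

3 semitones

C2 at fret 4 → E2 (MIDI 40); D#2 at fret 4 → G2 (MIDI 43).
40 − 43 = -3, so the two pitches are 3 semitones apart, with G2 the higher.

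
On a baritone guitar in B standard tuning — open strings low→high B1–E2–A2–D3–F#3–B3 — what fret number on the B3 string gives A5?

22

A5 is 22 semitones above the open B3 (B–C–C#–D–…–G–G#–A), so it sits at fret 22.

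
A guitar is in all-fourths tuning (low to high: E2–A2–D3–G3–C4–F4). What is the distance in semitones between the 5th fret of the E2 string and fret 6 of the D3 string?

11 semitones

E2 at fret 5 → A2 (MIDI 45); D3 at fret 6 → G♯3 (MIDI 56).
45 − 56 = -11, so the two pitches are 11 semitones apart, with G♯3 the higher.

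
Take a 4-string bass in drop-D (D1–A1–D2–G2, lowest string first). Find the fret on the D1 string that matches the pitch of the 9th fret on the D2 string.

Fret 9 on D2 is MIDI 38 + 9 = 47 (B2). On the D1 string (open MIDI 26), that pitch is 47 − 26 = fret 21.

21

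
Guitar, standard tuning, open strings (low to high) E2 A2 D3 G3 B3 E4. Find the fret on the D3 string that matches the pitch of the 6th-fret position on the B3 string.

B3 at fret 6 is B3 + 6 semitones = F4.
The open D3 string is 9 semitones below the open B3, so the same pitch on the D3 string lies at fret 6 + 9 = 15.

15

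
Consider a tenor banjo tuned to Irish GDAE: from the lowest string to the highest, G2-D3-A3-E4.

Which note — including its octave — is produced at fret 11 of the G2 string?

G2 is MIDI 43. Adding 11 gives 54, which is F#3.
(Equivalently spelled Gb3.)

F#3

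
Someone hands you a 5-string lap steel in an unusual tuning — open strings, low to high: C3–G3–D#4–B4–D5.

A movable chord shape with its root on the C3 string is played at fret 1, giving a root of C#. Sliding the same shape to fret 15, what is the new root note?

D#

Moving from fret 1 to fret 15 shifts the root by 14 semitones.
C# up 14 semitones is D#.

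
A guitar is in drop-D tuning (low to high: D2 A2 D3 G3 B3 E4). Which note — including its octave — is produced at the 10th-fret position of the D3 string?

D3 is MIDI 50. Adding 10 gives 60, which is C4.

C4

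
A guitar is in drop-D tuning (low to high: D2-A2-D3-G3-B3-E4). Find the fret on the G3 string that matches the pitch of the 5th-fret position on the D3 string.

D3 at fret 5 is D3 + 5 semitones = G3.
The open G3 string is 5 semitones above the open D3, so the same pitch on the G3 string lies at fret 5 − 5 = 0.

0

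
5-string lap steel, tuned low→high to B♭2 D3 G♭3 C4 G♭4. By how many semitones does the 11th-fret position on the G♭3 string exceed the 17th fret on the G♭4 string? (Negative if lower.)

G♭3 at fret 11 → F4 (MIDI 65); G♭4 at fret 17 → B5 (MIDI 83).
65 − 83 = -18, so the two pitches are 18 semitones apart.

-18 semitones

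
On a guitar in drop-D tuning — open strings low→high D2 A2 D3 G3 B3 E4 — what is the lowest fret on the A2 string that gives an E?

From A2, count semitones up the chromatic scale until reaching E: A–A#–B–C–C#–D–D#–E — 7 steps.

7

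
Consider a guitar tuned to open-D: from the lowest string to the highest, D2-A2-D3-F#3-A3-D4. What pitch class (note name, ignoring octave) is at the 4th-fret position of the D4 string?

The open D4 string plus 4 semitones: D–D#–E–F–F#.
(Equivalently spelled Gb.)

F#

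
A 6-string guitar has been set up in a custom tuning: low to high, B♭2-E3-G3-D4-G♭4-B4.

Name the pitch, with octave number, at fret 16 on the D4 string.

The open D4 string plus 16 semitones: D–Eb–E–F–…–E–F–Gb.
The walk passes from B into C once, so the octave number goes from 4 to 5.
(Equivalently spelled F♯5.)

G♭5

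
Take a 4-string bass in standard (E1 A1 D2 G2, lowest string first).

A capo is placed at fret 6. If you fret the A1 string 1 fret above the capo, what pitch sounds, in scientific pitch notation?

The capo raises the open A1 by 6 semitones to D#2; fretting 1 more gives A1 + 6 + 1 = A1 + 7 semitones = E2.

E2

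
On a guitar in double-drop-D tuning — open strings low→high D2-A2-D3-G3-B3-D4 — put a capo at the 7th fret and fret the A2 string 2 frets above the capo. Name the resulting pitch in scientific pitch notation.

The capo raises the open A2 by 7 semitones to E3; fretting 2 more gives A2 + 7 + 2 = A2 + 9 semitones = F♯3.

F♯3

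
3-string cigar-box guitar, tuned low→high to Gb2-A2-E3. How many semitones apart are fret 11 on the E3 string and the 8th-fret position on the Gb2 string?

13 semitones

E3 at fret 11 → Eb4 (MIDI 63); Gb2 at fret 8 → D3 (MIDI 50).
63 − 50 = 13, so the two pitches are 13 semitones apart, with Eb4 the higher.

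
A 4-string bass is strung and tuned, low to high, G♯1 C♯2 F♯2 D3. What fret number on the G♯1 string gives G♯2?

12

G♯2 is 12 semitones above the open G♯1 (G#–A–A#–B–…–F#–G–G#), so it sits at fret 12.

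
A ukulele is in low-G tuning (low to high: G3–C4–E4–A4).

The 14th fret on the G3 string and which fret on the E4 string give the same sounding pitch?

G3 at fret 14 is G3 + 14 semitones = A4.
The open E4 string is 9 semitones above the open G3, so the same pitch on the E4 string lies at fret 14 − 9 = 5.

5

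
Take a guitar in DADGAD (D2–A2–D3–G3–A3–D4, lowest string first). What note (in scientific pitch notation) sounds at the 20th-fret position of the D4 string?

A#5

The open D4 string plus 20 semitones: D–D#–E–F–…–G#–A–A#.
The walk passes from B into C once, so the octave number goes from 4 to 5.
(Equivalently spelled Bb5.)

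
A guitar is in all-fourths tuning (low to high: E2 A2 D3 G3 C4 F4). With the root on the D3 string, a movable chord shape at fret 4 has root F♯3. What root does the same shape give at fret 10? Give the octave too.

Moving from fret 4 to fret 10 shifts the root by 6 semitones.
F♯3 up 6 semitones is C4.

C4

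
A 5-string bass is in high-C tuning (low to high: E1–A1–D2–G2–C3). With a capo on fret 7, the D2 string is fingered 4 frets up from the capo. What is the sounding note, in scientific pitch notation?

The capo raises the open D2 by 7 semitones to A2; fretting 4 more gives D2 + 7 + 4 = D2 + 11 semitones = C#3.

C#3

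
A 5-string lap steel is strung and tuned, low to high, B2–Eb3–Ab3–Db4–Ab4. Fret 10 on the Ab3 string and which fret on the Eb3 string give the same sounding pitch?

15

Fret 10 on Ab3 is MIDI 56 + 10 = 66 (Gb4). On the Eb3 string (open MIDI 51), that pitch is 66 − 51 = fret 15.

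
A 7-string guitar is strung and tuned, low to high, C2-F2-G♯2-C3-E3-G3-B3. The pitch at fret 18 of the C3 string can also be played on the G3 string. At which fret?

11

C3 at fret 18 is C3 + 18 semitones = F♯4.
The open G3 string is 7 semitones above the open C3, so the same pitch on the G3 string lies at fret 18 − 7 = 11.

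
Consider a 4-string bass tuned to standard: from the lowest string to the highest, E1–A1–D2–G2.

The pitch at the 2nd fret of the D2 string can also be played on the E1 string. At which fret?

D2 at fret 2 is D2 + 2 semitones = E2.
The open E1 string is 10 semitones below the open D2, so the same pitch on the E1 string lies at fret 2 + 10 = 12.

12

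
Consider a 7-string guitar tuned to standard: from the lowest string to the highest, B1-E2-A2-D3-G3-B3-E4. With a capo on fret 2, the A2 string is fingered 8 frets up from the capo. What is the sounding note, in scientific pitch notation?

G3

The capo raises the open A2 by 2 semitones to B2; fretting 8 more gives A2 + 2 + 8 = A2 + 10 semitones = G3.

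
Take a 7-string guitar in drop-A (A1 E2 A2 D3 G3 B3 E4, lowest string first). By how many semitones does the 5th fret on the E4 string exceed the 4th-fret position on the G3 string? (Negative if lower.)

E4 at fret 5 → A4 (MIDI 69); G3 at fret 4 → B3 (MIDI 59).
69 − 59 = 10, so the two pitches are 10 semitones apart.

10 semitones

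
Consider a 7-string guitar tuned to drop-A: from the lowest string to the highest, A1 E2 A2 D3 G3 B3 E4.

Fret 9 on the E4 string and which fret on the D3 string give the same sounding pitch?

E4 at fret 9 is E4 + 9 semitones = C♯5.
The open D3 string is 14 semitones below the open E4, so the same pitch on the D3 string lies at fret 9 + 14 = 23.

23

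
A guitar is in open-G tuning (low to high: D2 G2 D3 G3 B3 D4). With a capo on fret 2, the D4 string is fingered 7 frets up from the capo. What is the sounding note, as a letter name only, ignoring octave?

B

The capo raises the open D4 by 2 semitones to E4; fretting 7 more gives D4 + 2 + 7 = D4 + 9 semitones, landing on B.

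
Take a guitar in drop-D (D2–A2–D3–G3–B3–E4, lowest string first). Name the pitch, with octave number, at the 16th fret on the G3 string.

B4

Each fret is one semitone, so G3 + 16 = B4.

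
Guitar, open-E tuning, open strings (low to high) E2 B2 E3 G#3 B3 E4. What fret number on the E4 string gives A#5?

18

A#5 is 18 semitones above the open E4 (E–F–F#–G–…–G#–A–A#), so it sits at fret 18.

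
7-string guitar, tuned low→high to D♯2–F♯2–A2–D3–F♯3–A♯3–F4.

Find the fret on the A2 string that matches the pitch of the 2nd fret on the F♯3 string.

11

F♯3 at fret 2 is F♯3 + 2 semitones = G♯3.
The open A2 string is 9 semitones below the open F♯3, so the same pitch on the A2 string lies at fret 2 + 9 = 11.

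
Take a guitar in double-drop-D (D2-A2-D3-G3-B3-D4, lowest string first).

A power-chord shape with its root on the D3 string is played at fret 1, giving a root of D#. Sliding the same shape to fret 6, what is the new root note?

G#

Moving from fret 1 to fret 6 shifts the root by 5 semitones.
D# up 5 semitones is G#.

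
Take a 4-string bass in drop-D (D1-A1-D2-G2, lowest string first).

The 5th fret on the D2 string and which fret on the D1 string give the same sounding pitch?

D2 at fret 5 is D2 + 5 semitones = G2.
The open D1 string is 12 semitones below the open D2, so the same pitch on the D1 string lies at fret 5 + 12 = 17.

17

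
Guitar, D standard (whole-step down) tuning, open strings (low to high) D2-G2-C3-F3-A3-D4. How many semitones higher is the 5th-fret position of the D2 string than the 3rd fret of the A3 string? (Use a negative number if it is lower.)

-17 semitones

D2 at fret 5 → G2 (MIDI 43); A3 at fret 3 → C4 (MIDI 60).
43 − 60 = -17, so the two pitches are 17 semitones apart.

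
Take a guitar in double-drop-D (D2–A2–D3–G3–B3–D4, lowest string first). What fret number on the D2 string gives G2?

5

G2 is 5 semitones above the open D2 (D–D#–E–F–F#–G), so it sits at fret 5.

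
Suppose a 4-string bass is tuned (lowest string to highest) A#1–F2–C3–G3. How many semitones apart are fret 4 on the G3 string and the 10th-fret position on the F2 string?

8 semitones

G3 at fret 4 → B3 (MIDI 59); F2 at fret 10 → D#3 (MIDI 51).
59 − 51 = 8, so the two pitches are 8 semitones apart, with B3 the higher.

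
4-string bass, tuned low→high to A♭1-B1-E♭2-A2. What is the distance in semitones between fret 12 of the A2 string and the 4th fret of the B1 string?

A2 at fret 12 → A3 (MIDI 57); B1 at fret 4 → E♭2 (MIDI 39).
57 − 39 = 18, so the two pitches are 18 semitones apart, with A3 the higher.

18 semitones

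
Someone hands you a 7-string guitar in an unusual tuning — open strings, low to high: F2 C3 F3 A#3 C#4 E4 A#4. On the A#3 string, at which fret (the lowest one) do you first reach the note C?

From A#3, count semitones up the chromatic scale until reaching C: A#–B–C — 2 steps.

2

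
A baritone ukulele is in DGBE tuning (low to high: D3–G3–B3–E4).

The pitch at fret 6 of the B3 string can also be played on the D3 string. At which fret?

B3 at fret 6 is B3 + 6 semitones = F4.
The open D3 string is 9 semitones below the open B3, so the same pitch on the D3 string lies at fret 6 + 9 = 15.

15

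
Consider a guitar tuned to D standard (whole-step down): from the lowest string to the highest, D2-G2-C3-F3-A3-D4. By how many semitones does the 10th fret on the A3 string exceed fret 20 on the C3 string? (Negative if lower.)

-1 semitone

A3 at fret 10 → G4 (MIDI 67); C3 at fret 20 → G#4 (MIDI 68).
67 − 68 = -1, so the two pitches are 1 semitone apart.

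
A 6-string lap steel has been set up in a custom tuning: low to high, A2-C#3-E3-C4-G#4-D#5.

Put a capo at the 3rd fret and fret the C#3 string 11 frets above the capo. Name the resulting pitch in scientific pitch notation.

The capo raises the open C#3 by 3 semitones to E3; fretting 11 more gives C#3 + 3 + 11 = C#3 + 14 semitones = D#4.
(Also written Eb.)

D#4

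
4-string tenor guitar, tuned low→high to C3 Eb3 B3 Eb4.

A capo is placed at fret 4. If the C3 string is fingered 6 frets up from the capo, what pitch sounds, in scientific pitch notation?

The capo raises the open C3 by 4 semitones to E3; fretting 6 more gives C3 + 4 + 6 = C3 + 10 semitones = Bb3.

Bb3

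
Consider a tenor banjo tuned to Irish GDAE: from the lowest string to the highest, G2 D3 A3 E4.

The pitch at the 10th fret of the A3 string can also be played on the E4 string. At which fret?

Fret 10 on A3 is MIDI 57 + 10 = 67 (G4). On the E4 string (open MIDI 64), that pitch is 67 − 64 = fret 3.

3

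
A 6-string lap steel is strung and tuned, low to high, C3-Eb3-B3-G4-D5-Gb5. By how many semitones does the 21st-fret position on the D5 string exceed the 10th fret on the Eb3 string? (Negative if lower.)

D5 at fret 21 → B6 (MIDI 95); Eb3 at fret 10 → Db4 (MIDI 61).
95 − 61 = 34, so the two pitches are 34 semitones apart.

34 semitones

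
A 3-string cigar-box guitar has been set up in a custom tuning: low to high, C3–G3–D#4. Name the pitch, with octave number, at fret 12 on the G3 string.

G3 is MIDI 55. Adding 12 gives 67, which is G4.

G4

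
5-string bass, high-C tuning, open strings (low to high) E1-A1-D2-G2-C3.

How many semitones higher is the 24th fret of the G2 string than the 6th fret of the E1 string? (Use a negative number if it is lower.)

G2 at fret 24 → G4 (MIDI 67); E1 at fret 6 → A♯1 (MIDI 34).
67 − 34 = 33, so the two pitches are 33 semitones apart.

33 semitones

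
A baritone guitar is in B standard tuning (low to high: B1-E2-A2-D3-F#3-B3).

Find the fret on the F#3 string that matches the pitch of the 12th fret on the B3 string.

Fret 12 on B3 is MIDI 59 + 12 = 71 (B4). On the F#3 string (open MIDI 54), that pitch is 71 − 54 = fret 17.

17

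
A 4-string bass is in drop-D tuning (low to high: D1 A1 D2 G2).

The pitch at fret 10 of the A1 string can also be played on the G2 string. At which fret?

Fret 10 on A1 is MIDI 33 + 10 = 43 (G2). On the G2 string (open MIDI 43), that pitch is 43 − 43 = fret 0.

0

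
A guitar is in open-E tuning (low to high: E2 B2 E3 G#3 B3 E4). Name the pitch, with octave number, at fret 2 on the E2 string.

F#2

E2 is MIDI 40. Adding 2 gives 42, which is F#2.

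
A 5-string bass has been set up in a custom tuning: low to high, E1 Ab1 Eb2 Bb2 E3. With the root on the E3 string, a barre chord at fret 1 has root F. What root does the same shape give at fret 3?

Moving from fret 1 to fret 3 shifts the root by 2 semitones.
F up 2 semitones is G.

G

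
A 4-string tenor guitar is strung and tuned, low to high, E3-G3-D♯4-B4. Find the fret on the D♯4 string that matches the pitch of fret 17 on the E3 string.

E3 at fret 17 is E3 + 17 semitones = A4.
The open D♯4 string is 11 semitones above the open E3, so the same pitch on the D♯4 string lies at fret 17 − 11 = 6.

6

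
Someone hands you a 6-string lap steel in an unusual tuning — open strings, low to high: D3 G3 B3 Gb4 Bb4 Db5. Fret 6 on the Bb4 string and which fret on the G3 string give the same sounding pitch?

Bb4 at fret 6 is Bb4 + 6 semitones = E5.
The open G3 string is 15 semitones below the open Bb4, so the same pitch on the G3 string lies at fret 6 + 15 = 21.

21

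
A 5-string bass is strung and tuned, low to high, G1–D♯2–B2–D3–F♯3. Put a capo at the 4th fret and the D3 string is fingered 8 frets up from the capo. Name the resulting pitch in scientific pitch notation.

D4

The capo raises the open D3 by 4 semitones to F♯3; fretting 8 more gives D3 + 4 + 8 = D3 + 12 semitones = D4.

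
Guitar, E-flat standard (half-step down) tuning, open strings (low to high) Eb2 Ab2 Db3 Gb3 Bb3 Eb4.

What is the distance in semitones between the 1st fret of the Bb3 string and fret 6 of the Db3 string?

4 semitones

Bb3 at fret 1 → B3 (MIDI 59); Db3 at fret 6 → G3 (MIDI 55).
59 − 55 = 4, so the two pitches are 4 semitones apart, with B3 the higher.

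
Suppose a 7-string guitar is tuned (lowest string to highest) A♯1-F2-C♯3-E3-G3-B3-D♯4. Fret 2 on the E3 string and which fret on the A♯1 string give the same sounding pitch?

20

E3 at fret 2 is E3 + 2 semitones = F♯3.
The open A♯1 string is 18 semitones below the open E3, so the same pitch on the A♯1 string lies at fret 2 + 18 = 20.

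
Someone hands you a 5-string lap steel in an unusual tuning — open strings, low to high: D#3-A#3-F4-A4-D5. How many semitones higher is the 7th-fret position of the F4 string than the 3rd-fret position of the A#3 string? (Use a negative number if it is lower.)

F4 at fret 7 → C5 (MIDI 72); A#3 at fret 3 → C#4 (MIDI 61).
72 − 61 = 11, so the two pitches are 11 semitones apart.

11 semitones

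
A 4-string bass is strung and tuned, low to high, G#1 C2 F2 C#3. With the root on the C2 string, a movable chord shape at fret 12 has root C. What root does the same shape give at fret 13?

C#

Moving from fret 12 to fret 13 shifts the root by 1 semitone.
C up 1 semitone is C#.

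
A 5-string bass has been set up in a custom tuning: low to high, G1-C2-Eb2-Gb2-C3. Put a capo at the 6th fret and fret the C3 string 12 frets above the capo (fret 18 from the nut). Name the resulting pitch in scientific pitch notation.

The capo raises the open C3 by 6 semitones to Gb3; fretting 12 more gives C3 + 6 + 12 = C3 + 18 semitones = Gb4.

Gb4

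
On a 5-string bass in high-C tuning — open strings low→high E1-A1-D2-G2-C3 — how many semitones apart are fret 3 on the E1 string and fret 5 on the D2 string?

E1 at fret 3 → G1 (MIDI 31); D2 at fret 5 → G2 (MIDI 43).
31 − 43 = -12, so the two pitches are 12 semitones apart, with G2 the higher.

12 semitones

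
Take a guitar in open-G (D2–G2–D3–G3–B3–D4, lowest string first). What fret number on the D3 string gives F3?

3

F3 is 3 semitones above the open D3 (D–D#–E–F), so it sits at fret 3.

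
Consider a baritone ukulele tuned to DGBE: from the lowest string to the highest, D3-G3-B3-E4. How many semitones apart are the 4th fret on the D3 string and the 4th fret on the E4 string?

D3 at fret 4 → F#3 (MIDI 54); E4 at fret 4 → G#4 (MIDI 68).
54 − 68 = -14, so the two pitches are 14 semitones apart, with G#4 the higher.

14 semitones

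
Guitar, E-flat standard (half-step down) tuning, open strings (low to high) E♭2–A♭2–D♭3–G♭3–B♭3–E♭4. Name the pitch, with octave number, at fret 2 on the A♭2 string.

Each fret is one semitone, so A♭2 + 2 = B♭2.
(Equivalently spelled A♯2.)

B♭2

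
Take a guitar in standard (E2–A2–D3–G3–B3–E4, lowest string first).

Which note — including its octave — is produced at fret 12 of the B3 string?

The open B3 string plus 12 semitones: B–C–C#–D–…–A–A#–B.
The walk passes from B into C once, so the octave number goes from 3 to 4.

B4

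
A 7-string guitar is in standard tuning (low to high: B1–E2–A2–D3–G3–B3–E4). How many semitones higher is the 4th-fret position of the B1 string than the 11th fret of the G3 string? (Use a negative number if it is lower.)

B1 at fret 4 → D♯2 (MIDI 39); G3 at fret 11 → F♯4 (MIDI 66).
39 − 66 = -27, so the two pitches are 27 semitones apart.

-27 semitones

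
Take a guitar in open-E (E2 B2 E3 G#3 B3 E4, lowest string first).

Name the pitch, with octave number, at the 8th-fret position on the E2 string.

The open E2 string plus 8 semitones: E–F–F#–G–G#–A–A#–B–C.
The walk passes from B into C once, so the octave number goes from 2 to 3.

C3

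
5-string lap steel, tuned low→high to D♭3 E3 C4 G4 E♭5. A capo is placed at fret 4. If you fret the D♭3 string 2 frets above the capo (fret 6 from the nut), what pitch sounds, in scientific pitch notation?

G3

The capo raises the open D♭3 by 4 semitones to F3; fretting 2 more gives D♭3 + 4 + 2 = D♭3 + 6 semitones = G3.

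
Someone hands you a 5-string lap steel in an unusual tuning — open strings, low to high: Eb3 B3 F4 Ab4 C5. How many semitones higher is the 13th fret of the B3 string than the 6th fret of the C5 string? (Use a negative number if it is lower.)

-6 semitones

B3 at fret 13 → C5 (MIDI 72); C5 at fret 6 → Gb5 (MIDI 78).
72 − 78 = -6, so the two pitches are 6 semitones apart.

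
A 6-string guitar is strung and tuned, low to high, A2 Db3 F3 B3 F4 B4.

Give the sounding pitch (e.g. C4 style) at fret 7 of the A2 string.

E3

The open A2 string plus 7 semitones: A–Bb–B–C–Db–D–Eb–E.
The walk passes from B into C once, so the octave number goes from 2 to 3.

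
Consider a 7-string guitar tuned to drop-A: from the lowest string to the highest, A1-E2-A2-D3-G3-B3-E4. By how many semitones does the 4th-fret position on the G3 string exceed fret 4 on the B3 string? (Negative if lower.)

G3 at fret 4 → B3 (MIDI 59); B3 at fret 4 → D♯4 (MIDI 63).
59 − 63 = -4, so the two pitches are 4 semitones apart.

-4 semitones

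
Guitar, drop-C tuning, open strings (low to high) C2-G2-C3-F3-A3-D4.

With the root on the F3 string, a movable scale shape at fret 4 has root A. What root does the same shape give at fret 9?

Moving from fret 4 to fret 9 shifts the root by 5 semitones.
A up 5 semitones is D.

D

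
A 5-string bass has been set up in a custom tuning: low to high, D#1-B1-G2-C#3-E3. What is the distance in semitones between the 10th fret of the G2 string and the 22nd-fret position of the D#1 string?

4 semitones

G2 at fret 10 → F3 (MIDI 53); D#1 at fret 22 → C#3 (MIDI 49).
53 − 49 = 4, so the two pitches are 4 semitones apart, with F3 the higher.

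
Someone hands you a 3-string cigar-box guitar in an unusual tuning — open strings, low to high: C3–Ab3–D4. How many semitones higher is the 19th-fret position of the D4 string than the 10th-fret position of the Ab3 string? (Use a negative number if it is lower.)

15 semitones

D4 at fret 19 → A5 (MIDI 81); Ab3 at fret 10 → Gb4 (MIDI 66).
81 − 66 = 15, so the two pitches are 15 semitones apart.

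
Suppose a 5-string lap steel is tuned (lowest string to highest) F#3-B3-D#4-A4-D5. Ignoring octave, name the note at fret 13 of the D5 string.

The open D5 string plus 13 semitones: D–D#–E–F–…–C#–D–D#.

D#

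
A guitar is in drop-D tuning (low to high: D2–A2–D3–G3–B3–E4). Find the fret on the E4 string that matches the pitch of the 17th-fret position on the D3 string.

D3 at fret 17 is D3 + 17 semitones = G4.
The open E4 string is 14 semitones above the open D3, so the same pitch on the E4 string lies at fret 17 − 14 = 3.

3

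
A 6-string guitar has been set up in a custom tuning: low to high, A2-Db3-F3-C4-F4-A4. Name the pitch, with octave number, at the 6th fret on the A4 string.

A4 is MIDI 69. Adding 6 gives 75, which is Eb5.

Eb5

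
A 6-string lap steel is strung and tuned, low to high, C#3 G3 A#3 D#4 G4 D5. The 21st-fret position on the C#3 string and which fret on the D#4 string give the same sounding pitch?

C#3 at fret 21 is C#3 + 21 semitones = A#4.
The open D#4 string is 14 semitones above the open C#3, so the same pitch on the D#4 string lies at fret 21 − 14 = 7.

7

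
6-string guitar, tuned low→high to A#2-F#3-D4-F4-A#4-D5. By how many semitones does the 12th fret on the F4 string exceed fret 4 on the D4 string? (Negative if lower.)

11 semitones

F4 at fret 12 → F5 (MIDI 77); D4 at fret 4 → F#4 (MIDI 66).
77 − 66 = 11, so the two pitches are 11 semitones apart.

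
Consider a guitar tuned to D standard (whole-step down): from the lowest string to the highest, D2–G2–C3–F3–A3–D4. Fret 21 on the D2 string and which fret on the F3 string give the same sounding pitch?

D2 at fret 21 is D2 + 21 semitones = B3.
The open F3 string is 15 semitones above the open D2, so the same pitch on the F3 string lies at fret 21 − 15 = 6.

6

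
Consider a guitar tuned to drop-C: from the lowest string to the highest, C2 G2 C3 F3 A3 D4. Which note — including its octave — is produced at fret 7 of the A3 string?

E4

Each fret is one semitone, so A3 + 7 = E4.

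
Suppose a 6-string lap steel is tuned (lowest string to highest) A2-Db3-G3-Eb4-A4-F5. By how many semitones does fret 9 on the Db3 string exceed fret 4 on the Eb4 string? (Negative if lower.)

-9 semitones

Db3 at fret 9 → Bb3 (MIDI 58); Eb4 at fret 4 → G4 (MIDI 67).
58 − 67 = -9, so the two pitches are 9 semitones apart.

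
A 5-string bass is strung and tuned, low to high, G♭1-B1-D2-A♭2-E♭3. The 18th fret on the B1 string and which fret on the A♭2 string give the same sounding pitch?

9

B1 at fret 18 is B1 + 18 semitones = F3.
The open A♭2 string is 9 semitones above the open B1, so the same pitch on the A♭2 string lies at fret 18 − 9 = 9.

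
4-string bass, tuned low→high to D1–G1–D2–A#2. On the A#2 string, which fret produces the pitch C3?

2

C3 is 2 semitones above the open A#2 (A#–B–C), so it sits at fret 2.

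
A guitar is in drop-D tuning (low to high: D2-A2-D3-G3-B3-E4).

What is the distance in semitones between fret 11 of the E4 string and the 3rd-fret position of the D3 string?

22 semitones

E4 at fret 11 → D#5 (MIDI 75); D3 at fret 3 → F3 (MIDI 53).
75 − 53 = 22, so the two pitches are 22 semitones apart, with D#5 the higher.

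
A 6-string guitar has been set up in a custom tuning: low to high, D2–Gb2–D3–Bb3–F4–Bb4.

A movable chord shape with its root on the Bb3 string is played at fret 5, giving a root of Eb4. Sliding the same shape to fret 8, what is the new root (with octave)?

Gb4

Moving from fret 5 to fret 8 shifts the root by 3 semitones.
Eb4 up 3 semitones is Gb4.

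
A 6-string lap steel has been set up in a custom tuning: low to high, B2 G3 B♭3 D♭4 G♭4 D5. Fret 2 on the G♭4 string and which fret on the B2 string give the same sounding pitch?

21

Fret 2 on G♭4 is MIDI 66 + 2 = 68 (A♭4). On the B2 string (open MIDI 47), that pitch is 68 − 47 = fret 21.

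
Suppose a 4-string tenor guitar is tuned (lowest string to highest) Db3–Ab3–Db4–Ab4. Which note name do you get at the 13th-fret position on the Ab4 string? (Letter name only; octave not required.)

The open Ab4 string plus 13 semitones: Ab–A–Bb–B–…–G–Ab–A.

A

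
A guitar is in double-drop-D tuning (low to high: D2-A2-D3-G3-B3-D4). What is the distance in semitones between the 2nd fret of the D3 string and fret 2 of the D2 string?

12 semitones

D3 at fret 2 → E3 (MIDI 52); D2 at fret 2 → E2 (MIDI 40).
52 − 40 = 12, so the two pitches are 12 semitones apart, with E3 the higher.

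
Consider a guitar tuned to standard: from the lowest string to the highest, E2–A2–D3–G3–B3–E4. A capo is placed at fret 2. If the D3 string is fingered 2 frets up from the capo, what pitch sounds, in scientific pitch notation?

F#3

The capo raises the open D3 by 2 semitones to E3; fretting 2 more gives D3 + 2 + 2 = D3 + 4 semitones = F#3.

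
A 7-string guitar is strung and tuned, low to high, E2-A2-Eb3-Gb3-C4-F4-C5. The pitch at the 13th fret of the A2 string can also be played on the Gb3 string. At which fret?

A2 at fret 13 is A2 + 13 semitones = Bb3.
The open Gb3 string is 9 semitones above the open A2, so the same pitch on the Gb3 string lies at fret 13 − 9 = 4.

4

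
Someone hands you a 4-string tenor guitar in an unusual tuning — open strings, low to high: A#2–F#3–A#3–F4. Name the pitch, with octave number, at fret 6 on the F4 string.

F4 is MIDI 65. Adding 6 gives 71, which is B4.

B4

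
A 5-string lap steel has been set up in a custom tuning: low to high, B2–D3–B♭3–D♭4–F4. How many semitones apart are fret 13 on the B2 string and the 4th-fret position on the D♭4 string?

5 semitones

B2 at fret 13 → C4 (MIDI 60); D♭4 at fret 4 → F4 (MIDI 65).
60 − 65 = -5, so the two pitches are 5 semitones apart, with F4 the higher.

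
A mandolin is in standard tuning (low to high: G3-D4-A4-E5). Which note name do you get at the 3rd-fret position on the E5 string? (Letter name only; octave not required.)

G

Each fret is one semitone, so E5 + 3 = G.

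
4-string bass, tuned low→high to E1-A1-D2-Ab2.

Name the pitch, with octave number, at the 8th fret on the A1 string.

F2

The open A1 string plus 8 semitones: A–Bb–B–C–Db–D–Eb–E–F.
The walk passes from B into C once, so the octave number goes from 1 to 2.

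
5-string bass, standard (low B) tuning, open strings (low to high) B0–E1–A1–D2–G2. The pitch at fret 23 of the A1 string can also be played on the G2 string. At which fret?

A1 at fret 23 is A1 + 23 semitones = G#3.
The open G2 string is 10 semitones above the open A1, so the same pitch on the G2 string lies at fret 23 − 10 = 13.

13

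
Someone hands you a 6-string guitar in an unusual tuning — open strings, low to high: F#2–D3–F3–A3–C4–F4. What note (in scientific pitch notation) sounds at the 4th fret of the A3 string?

C#4

The open A3 string plus 4 semitones: A–A#–B–C–C#.
The walk passes from B into C once, so the octave number goes from 3 to 4.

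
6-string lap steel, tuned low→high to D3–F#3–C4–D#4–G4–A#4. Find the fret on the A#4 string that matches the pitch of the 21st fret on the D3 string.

D3 at fret 21 is D3 + 21 semitones = B4.
The open A#4 string is 20 semitones above the open D3, so the same pitch on the A#4 string lies at fret 21 − 20 = 1.

1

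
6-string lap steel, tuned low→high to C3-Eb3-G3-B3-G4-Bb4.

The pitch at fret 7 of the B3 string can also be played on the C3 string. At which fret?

18

B3 at fret 7 is B3 + 7 semitones = Gb4.
The open C3 string is 11 semitones below the open B3, so the same pitch on the C3 string lies at fret 7 + 11 = 18.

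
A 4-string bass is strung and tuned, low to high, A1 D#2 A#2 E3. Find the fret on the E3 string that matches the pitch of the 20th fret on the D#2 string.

Fret 20 on D#2 is MIDI 39 + 20 = 59 (B3). On the E3 string (open MIDI 52), that pitch is 59 − 52 = fret 7.

7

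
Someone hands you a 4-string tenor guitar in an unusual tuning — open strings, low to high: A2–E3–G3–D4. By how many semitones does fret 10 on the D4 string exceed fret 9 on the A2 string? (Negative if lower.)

D4 at fret 10 → C5 (MIDI 72); A2 at fret 9 → F#3 (MIDI 54).
72 − 54 = 18, so the two pitches are 18 semitones apart.

18 semitones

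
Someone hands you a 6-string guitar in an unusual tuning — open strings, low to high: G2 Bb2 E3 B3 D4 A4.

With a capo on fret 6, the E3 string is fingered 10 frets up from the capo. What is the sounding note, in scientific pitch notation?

The capo raises the open E3 by 6 semitones to Bb3; fretting 10 more gives E3 + 6 + 10 = E3 + 16 semitones = Ab4.

Ab4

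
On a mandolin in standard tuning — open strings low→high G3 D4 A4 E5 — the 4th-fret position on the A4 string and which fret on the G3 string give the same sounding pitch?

Fret 4 on A4 is MIDI 69 + 4 = 73 (C♯5). On the G3 string (open MIDI 55), that pitch is 73 − 55 = fret 18.

18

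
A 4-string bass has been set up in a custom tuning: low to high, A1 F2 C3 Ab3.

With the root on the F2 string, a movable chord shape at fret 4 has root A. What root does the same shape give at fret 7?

C

Moving from fret 4 to fret 7 shifts the root by 3 semitones.
A up 3 semitones is C.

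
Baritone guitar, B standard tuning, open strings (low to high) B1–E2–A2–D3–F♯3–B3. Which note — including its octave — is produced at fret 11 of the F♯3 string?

The open F♯3 string plus 11 semitones: F#–G–G#–A–…–D#–E–F.
The walk passes from B into C once, so the octave number goes from 3 to 4.

F4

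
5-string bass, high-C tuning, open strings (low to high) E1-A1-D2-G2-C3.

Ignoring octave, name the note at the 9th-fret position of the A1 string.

Each fret is one semitone, so A1 + 9 = F#.
(Equivalently spelled Gb.)

F#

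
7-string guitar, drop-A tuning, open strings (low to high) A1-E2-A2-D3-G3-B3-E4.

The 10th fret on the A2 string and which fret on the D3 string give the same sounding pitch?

5

Fret 10 on A2 is MIDI 45 + 10 = 55 (G3). On the D3 string (open MIDI 50), that pitch is 55 − 50 = fret 5.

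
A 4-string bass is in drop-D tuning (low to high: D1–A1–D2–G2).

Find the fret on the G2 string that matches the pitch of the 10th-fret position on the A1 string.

0

A1 at fret 10 is A1 + 10 semitones = G2.
The open G2 string is 10 semitones above the open A1, so the same pitch on the G2 string lies at fret 10 − 10 = 0.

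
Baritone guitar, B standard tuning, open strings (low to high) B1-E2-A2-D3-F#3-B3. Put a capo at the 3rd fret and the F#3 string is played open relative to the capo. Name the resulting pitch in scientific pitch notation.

The capo raises the open F#3 by 3 semitones to A3; fretting 0 more gives F#3 + 3 + 0 = F#3 + 3 semitones = A3.

A3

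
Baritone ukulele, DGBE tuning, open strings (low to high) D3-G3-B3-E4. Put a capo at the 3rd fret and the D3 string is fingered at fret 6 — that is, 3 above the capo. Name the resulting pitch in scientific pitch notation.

The capo raises the open D3 by 3 semitones to F3; fretting 3 more gives D3 + 3 + 3 = D3 + 6 semitones = G♯3.
(Also written A♭.)

G♯3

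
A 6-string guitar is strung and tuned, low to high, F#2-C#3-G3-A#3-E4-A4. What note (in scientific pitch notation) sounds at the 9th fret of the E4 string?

C#5

The open E4 string plus 9 semitones: E–F–F#–G–G#–A–A#–B–C–C#.
The walk passes from B into C once, so the octave number goes from 4 to 5.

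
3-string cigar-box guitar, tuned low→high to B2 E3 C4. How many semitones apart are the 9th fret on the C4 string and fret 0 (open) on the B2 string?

C4 at fret 9 → A4 (MIDI 69); B2 at fret 0 → B2 (MIDI 47).
69 − 47 = 22, so the two pitches are 22 semitones apart, with A4 the higher.

22 semitones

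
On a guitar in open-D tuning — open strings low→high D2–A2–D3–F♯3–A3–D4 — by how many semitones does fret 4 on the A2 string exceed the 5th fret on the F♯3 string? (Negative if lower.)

-10 semitones

A2 at fret 4 → C♯3 (MIDI 49); F♯3 at fret 5 → B3 (MIDI 59).
49 − 59 = -10, so the two pitches are 10 semitones apart.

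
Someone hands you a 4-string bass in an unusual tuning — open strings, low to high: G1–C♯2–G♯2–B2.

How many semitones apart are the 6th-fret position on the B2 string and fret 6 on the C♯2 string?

B2 at fret 6 → F3 (MIDI 53); C♯2 at fret 6 → G2 (MIDI 43).
53 − 43 = 10, so the two pitches are 10 semitones apart, with F3 the higher.

10 semitones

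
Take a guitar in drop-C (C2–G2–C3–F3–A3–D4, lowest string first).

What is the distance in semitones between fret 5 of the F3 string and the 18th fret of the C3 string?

F3 at fret 5 → A♯3 (MIDI 58); C3 at fret 18 → F♯4 (MIDI 66).
58 − 66 = -8, so the two pitches are 8 semitones apart, with F♯4 the higher.

8 semitones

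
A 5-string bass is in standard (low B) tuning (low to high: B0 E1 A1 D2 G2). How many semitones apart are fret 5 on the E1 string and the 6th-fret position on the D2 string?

E1 at fret 5 → A1 (MIDI 33); D2 at fret 6 → G#2 (MIDI 44).
33 − 44 = -11, so the two pitches are 11 semitones apart, with G#2 the higher.

11 semitones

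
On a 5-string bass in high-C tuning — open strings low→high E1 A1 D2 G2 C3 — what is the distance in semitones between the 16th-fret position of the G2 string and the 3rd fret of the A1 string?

G2 at fret 16 → B3 (MIDI 59); A1 at fret 3 → C2 (MIDI 36).
59 − 36 = 23, so the two pitches are 23 semitones apart, with B3 the higher.

23 semitones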